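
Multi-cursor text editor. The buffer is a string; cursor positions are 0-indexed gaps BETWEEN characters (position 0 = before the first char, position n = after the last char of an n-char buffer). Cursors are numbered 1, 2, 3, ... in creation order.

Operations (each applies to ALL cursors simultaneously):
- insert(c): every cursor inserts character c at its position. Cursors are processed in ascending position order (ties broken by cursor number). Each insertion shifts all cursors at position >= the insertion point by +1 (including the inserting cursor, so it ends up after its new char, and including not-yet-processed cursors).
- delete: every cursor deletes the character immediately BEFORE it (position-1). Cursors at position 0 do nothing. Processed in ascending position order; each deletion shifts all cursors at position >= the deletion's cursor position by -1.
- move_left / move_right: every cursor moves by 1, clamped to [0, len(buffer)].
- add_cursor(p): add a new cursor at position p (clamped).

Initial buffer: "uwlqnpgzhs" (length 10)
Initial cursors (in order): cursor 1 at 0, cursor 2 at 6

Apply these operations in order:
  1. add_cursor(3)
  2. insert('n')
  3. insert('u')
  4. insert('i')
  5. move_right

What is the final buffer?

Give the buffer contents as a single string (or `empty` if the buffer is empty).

After op 1 (add_cursor(3)): buffer="uwlqnpgzhs" (len 10), cursors c1@0 c3@3 c2@6, authorship ..........
After op 2 (insert('n')): buffer="nuwlnqnpngzhs" (len 13), cursors c1@1 c3@5 c2@9, authorship 1...3...2....
After op 3 (insert('u')): buffer="nuuwlnuqnpnugzhs" (len 16), cursors c1@2 c3@7 c2@12, authorship 11...33...22....
After op 4 (insert('i')): buffer="nuiuwlnuiqnpnuigzhs" (len 19), cursors c1@3 c3@9 c2@15, authorship 111...333...222....
After op 5 (move_right): buffer="nuiuwlnuiqnpnuigzhs" (len 19), cursors c1@4 c3@10 c2@16, authorship 111...333...222....

Answer: nuiuwlnuiqnpnuigzhs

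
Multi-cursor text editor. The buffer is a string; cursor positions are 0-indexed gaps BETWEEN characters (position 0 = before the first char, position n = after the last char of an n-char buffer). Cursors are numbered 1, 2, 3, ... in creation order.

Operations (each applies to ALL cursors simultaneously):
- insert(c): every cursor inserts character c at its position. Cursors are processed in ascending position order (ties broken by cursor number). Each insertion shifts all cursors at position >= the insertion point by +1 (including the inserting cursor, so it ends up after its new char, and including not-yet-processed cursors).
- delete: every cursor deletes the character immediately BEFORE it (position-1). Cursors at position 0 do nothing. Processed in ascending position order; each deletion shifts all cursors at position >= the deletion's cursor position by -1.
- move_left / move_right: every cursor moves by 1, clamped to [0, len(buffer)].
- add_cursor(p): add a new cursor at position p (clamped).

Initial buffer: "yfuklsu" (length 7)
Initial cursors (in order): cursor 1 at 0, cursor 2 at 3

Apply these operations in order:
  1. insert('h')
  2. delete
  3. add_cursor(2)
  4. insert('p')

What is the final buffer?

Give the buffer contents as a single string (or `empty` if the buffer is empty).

Answer: pyfpupklsu

Derivation:
After op 1 (insert('h')): buffer="hyfuhklsu" (len 9), cursors c1@1 c2@5, authorship 1...2....
After op 2 (delete): buffer="yfuklsu" (len 7), cursors c1@0 c2@3, authorship .......
After op 3 (add_cursor(2)): buffer="yfuklsu" (len 7), cursors c1@0 c3@2 c2@3, authorship .......
After op 4 (insert('p')): buffer="pyfpupklsu" (len 10), cursors c1@1 c3@4 c2@6, authorship 1..3.2....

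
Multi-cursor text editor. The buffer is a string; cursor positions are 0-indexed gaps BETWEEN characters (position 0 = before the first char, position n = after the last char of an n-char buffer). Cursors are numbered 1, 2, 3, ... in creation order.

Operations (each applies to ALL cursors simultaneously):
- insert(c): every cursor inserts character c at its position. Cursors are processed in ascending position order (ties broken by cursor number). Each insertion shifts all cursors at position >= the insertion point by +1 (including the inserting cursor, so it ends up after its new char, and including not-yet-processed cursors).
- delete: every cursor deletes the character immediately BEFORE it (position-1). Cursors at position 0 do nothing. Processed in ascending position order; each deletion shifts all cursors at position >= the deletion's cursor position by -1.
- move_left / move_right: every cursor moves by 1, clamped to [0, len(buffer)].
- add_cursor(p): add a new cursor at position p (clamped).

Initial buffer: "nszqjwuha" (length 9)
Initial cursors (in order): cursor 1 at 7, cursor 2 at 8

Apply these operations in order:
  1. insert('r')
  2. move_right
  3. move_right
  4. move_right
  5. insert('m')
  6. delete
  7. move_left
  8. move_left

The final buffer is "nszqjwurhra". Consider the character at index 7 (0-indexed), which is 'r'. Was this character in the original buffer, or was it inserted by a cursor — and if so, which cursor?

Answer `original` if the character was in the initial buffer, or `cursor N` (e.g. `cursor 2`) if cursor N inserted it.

After op 1 (insert('r')): buffer="nszqjwurhra" (len 11), cursors c1@8 c2@10, authorship .......1.2.
After op 2 (move_right): buffer="nszqjwurhra" (len 11), cursors c1@9 c2@11, authorship .......1.2.
After op 3 (move_right): buffer="nszqjwurhra" (len 11), cursors c1@10 c2@11, authorship .......1.2.
After op 4 (move_right): buffer="nszqjwurhra" (len 11), cursors c1@11 c2@11, authorship .......1.2.
After op 5 (insert('m')): buffer="nszqjwurhramm" (len 13), cursors c1@13 c2@13, authorship .......1.2.12
After op 6 (delete): buffer="nszqjwurhra" (len 11), cursors c1@11 c2@11, authorship .......1.2.
After op 7 (move_left): buffer="nszqjwurhra" (len 11), cursors c1@10 c2@10, authorship .......1.2.
After op 8 (move_left): buffer="nszqjwurhra" (len 11), cursors c1@9 c2@9, authorship .......1.2.
Authorship (.=original, N=cursor N): . . . . . . . 1 . 2 .
Index 7: author = 1

Answer: cursor 1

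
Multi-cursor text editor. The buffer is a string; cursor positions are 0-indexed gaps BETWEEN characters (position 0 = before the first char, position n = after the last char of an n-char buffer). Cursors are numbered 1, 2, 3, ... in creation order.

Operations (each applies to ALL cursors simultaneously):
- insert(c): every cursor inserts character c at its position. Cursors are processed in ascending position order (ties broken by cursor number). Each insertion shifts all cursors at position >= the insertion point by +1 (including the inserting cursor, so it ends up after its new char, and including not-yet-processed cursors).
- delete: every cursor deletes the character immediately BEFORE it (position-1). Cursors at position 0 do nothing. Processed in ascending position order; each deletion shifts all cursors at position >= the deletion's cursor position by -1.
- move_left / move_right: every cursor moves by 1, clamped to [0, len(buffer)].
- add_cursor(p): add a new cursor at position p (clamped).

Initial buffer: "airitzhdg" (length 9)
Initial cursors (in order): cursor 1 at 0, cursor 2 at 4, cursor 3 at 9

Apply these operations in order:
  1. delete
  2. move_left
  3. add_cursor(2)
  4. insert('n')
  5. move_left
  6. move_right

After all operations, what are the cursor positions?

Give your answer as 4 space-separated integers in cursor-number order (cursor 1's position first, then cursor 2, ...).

After op 1 (delete): buffer="airtzhd" (len 7), cursors c1@0 c2@3 c3@7, authorship .......
After op 2 (move_left): buffer="airtzhd" (len 7), cursors c1@0 c2@2 c3@6, authorship .......
After op 3 (add_cursor(2)): buffer="airtzhd" (len 7), cursors c1@0 c2@2 c4@2 c3@6, authorship .......
After op 4 (insert('n')): buffer="nainnrtzhnd" (len 11), cursors c1@1 c2@5 c4@5 c3@10, authorship 1..24....3.
After op 5 (move_left): buffer="nainnrtzhnd" (len 11), cursors c1@0 c2@4 c4@4 c3@9, authorship 1..24....3.
After op 6 (move_right): buffer="nainnrtzhnd" (len 11), cursors c1@1 c2@5 c4@5 c3@10, authorship 1..24....3.

Answer: 1 5 10 5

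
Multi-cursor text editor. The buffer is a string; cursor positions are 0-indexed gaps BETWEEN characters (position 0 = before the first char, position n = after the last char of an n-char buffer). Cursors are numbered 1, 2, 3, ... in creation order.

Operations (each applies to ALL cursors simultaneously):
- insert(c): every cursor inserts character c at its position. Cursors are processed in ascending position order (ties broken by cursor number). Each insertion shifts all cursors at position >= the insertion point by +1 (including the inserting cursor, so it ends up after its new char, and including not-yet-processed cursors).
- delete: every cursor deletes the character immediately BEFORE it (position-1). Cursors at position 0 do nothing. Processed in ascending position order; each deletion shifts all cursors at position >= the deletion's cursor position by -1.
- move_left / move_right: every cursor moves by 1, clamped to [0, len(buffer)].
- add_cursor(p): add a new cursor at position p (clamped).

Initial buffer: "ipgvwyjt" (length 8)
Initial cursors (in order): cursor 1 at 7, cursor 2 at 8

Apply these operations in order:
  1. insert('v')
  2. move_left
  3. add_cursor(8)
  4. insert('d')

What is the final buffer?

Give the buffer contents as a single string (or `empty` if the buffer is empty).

Answer: ipgvwyjdvdtdv

Derivation:
After op 1 (insert('v')): buffer="ipgvwyjvtv" (len 10), cursors c1@8 c2@10, authorship .......1.2
After op 2 (move_left): buffer="ipgvwyjvtv" (len 10), cursors c1@7 c2@9, authorship .......1.2
After op 3 (add_cursor(8)): buffer="ipgvwyjvtv" (len 10), cursors c1@7 c3@8 c2@9, authorship .......1.2
After op 4 (insert('d')): buffer="ipgvwyjdvdtdv" (len 13), cursors c1@8 c3@10 c2@12, authorship .......113.22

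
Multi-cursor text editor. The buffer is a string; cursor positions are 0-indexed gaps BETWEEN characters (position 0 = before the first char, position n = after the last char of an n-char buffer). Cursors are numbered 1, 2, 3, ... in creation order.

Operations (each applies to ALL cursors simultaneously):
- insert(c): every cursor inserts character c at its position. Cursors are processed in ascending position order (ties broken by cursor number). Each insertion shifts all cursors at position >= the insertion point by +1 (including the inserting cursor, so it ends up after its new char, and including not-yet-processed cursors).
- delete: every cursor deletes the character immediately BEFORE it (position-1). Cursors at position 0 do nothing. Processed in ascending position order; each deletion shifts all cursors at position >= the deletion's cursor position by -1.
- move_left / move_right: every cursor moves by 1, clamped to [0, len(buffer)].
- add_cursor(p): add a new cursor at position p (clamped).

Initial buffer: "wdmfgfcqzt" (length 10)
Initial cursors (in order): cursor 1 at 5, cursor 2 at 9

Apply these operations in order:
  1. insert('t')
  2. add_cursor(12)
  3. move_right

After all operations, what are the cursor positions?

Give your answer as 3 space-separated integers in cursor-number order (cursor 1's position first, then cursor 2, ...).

Answer: 7 12 12

Derivation:
After op 1 (insert('t')): buffer="wdmfgtfcqztt" (len 12), cursors c1@6 c2@11, authorship .....1....2.
After op 2 (add_cursor(12)): buffer="wdmfgtfcqztt" (len 12), cursors c1@6 c2@11 c3@12, authorship .....1....2.
After op 3 (move_right): buffer="wdmfgtfcqztt" (len 12), cursors c1@7 c2@12 c3@12, authorship .....1....2.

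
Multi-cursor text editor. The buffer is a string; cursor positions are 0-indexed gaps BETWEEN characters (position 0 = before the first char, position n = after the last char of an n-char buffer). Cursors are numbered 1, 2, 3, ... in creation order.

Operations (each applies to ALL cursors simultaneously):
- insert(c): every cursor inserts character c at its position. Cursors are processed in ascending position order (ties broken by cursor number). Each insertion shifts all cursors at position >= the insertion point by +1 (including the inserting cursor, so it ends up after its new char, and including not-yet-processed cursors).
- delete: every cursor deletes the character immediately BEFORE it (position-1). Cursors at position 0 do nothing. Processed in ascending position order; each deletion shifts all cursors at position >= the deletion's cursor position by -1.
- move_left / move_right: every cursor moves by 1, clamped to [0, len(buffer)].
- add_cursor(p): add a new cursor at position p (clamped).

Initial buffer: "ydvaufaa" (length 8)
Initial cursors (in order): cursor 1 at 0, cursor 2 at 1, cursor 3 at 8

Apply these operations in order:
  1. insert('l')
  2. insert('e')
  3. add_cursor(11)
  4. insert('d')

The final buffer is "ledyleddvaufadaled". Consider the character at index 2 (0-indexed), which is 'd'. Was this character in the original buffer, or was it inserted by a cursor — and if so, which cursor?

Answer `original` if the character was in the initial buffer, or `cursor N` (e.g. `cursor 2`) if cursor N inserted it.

After op 1 (insert('l')): buffer="lyldvaufaal" (len 11), cursors c1@1 c2@3 c3@11, authorship 1.2.......3
After op 2 (insert('e')): buffer="leyledvaufaale" (len 14), cursors c1@2 c2@5 c3@14, authorship 11.22.......33
After op 3 (add_cursor(11)): buffer="leyledvaufaale" (len 14), cursors c1@2 c2@5 c4@11 c3@14, authorship 11.22.......33
After op 4 (insert('d')): buffer="ledyleddvaufadaled" (len 18), cursors c1@3 c2@7 c4@14 c3@18, authorship 111.222......4.333
Authorship (.=original, N=cursor N): 1 1 1 . 2 2 2 . . . . . . 4 . 3 3 3
Index 2: author = 1

Answer: cursor 1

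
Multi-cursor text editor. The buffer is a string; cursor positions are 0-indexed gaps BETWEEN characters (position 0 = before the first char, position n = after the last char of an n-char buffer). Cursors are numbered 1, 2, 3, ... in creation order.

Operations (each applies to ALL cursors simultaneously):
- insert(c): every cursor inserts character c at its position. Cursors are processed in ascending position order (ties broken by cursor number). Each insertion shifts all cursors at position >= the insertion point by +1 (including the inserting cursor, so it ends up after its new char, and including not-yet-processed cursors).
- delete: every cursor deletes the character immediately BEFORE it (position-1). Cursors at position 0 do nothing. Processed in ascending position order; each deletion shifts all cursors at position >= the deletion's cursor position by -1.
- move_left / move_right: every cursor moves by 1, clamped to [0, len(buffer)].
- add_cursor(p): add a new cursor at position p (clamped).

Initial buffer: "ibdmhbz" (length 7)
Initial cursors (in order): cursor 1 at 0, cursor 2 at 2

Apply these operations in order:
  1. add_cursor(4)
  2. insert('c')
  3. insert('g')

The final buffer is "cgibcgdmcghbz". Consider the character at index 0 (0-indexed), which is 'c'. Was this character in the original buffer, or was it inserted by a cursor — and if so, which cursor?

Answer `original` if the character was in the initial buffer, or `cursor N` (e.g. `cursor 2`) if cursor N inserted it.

After op 1 (add_cursor(4)): buffer="ibdmhbz" (len 7), cursors c1@0 c2@2 c3@4, authorship .......
After op 2 (insert('c')): buffer="cibcdmchbz" (len 10), cursors c1@1 c2@4 c3@7, authorship 1..2..3...
After op 3 (insert('g')): buffer="cgibcgdmcghbz" (len 13), cursors c1@2 c2@6 c3@10, authorship 11..22..33...
Authorship (.=original, N=cursor N): 1 1 . . 2 2 . . 3 3 . . .
Index 0: author = 1

Answer: cursor 1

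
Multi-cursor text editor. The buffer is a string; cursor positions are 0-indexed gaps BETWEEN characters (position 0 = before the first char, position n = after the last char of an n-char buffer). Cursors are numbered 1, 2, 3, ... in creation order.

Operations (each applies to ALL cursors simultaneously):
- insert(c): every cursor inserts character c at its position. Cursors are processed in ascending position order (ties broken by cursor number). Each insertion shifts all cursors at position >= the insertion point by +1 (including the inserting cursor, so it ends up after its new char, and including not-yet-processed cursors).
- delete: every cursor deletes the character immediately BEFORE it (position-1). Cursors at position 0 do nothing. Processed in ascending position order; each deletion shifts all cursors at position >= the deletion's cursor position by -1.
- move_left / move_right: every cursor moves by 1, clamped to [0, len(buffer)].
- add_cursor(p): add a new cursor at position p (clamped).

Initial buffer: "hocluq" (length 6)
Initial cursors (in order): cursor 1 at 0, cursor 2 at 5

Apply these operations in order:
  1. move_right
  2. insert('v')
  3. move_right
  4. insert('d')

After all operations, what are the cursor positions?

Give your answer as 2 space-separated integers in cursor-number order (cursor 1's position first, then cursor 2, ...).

Answer: 4 10

Derivation:
After op 1 (move_right): buffer="hocluq" (len 6), cursors c1@1 c2@6, authorship ......
After op 2 (insert('v')): buffer="hvocluqv" (len 8), cursors c1@2 c2@8, authorship .1.....2
After op 3 (move_right): buffer="hvocluqv" (len 8), cursors c1@3 c2@8, authorship .1.....2
After op 4 (insert('d')): buffer="hvodcluqvd" (len 10), cursors c1@4 c2@10, authorship .1.1....22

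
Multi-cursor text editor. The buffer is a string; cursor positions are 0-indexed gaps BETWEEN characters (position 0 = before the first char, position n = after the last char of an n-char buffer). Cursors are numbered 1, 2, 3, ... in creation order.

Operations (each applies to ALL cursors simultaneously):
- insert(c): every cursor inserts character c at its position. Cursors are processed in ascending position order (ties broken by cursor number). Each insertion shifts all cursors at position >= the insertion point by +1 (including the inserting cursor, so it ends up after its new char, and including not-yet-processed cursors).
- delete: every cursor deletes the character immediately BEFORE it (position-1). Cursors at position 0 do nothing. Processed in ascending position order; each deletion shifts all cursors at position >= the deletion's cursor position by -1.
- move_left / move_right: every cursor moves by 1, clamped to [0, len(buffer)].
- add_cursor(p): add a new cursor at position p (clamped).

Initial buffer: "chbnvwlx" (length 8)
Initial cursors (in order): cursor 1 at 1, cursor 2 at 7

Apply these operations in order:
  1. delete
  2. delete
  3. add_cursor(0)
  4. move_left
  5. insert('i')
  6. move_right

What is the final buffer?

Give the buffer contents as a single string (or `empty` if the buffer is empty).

Answer: iihbnivx

Derivation:
After op 1 (delete): buffer="hbnvwx" (len 6), cursors c1@0 c2@5, authorship ......
After op 2 (delete): buffer="hbnvx" (len 5), cursors c1@0 c2@4, authorship .....
After op 3 (add_cursor(0)): buffer="hbnvx" (len 5), cursors c1@0 c3@0 c2@4, authorship .....
After op 4 (move_left): buffer="hbnvx" (len 5), cursors c1@0 c3@0 c2@3, authorship .....
After op 5 (insert('i')): buffer="iihbnivx" (len 8), cursors c1@2 c3@2 c2@6, authorship 13...2..
After op 6 (move_right): buffer="iihbnivx" (len 8), cursors c1@3 c3@3 c2@7, authorship 13...2..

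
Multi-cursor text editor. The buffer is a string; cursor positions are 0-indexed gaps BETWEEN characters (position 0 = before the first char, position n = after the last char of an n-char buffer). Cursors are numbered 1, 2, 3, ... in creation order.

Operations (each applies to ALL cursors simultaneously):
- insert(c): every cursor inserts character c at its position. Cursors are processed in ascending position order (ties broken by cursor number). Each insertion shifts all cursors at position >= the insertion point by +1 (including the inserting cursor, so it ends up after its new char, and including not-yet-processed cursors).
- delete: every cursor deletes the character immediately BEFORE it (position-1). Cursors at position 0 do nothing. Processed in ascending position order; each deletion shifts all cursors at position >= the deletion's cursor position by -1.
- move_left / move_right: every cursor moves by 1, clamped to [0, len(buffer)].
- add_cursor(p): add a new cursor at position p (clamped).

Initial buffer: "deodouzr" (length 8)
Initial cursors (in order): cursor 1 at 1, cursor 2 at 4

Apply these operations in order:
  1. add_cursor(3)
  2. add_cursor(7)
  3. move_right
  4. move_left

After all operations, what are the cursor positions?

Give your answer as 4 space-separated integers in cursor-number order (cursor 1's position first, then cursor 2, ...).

After op 1 (add_cursor(3)): buffer="deodouzr" (len 8), cursors c1@1 c3@3 c2@4, authorship ........
After op 2 (add_cursor(7)): buffer="deodouzr" (len 8), cursors c1@1 c3@3 c2@4 c4@7, authorship ........
After op 3 (move_right): buffer="deodouzr" (len 8), cursors c1@2 c3@4 c2@5 c4@8, authorship ........
After op 4 (move_left): buffer="deodouzr" (len 8), cursors c1@1 c3@3 c2@4 c4@7, authorship ........

Answer: 1 4 3 7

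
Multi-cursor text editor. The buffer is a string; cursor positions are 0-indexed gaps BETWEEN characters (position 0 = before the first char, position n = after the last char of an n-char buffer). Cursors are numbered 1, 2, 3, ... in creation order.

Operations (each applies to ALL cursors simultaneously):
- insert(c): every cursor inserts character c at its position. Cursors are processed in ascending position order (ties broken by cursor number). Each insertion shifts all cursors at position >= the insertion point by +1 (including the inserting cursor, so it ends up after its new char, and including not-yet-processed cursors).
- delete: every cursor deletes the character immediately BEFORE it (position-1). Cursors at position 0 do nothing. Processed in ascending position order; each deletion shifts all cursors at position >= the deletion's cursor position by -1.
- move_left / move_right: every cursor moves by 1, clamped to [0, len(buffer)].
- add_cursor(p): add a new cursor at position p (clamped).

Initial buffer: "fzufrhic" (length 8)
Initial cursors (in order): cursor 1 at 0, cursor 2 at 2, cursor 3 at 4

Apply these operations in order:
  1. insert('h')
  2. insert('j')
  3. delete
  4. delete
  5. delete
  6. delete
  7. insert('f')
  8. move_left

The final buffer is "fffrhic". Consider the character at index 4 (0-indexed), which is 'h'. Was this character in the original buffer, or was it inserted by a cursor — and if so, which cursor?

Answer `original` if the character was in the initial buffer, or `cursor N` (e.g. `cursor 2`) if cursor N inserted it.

After op 1 (insert('h')): buffer="hfzhufhrhic" (len 11), cursors c1@1 c2@4 c3@7, authorship 1..2..3....
After op 2 (insert('j')): buffer="hjfzhjufhjrhic" (len 14), cursors c1@2 c2@6 c3@10, authorship 11..22..33....
After op 3 (delete): buffer="hfzhufhrhic" (len 11), cursors c1@1 c2@4 c3@7, authorship 1..2..3....
After op 4 (delete): buffer="fzufrhic" (len 8), cursors c1@0 c2@2 c3@4, authorship ........
After op 5 (delete): buffer="furhic" (len 6), cursors c1@0 c2@1 c3@2, authorship ......
After op 6 (delete): buffer="rhic" (len 4), cursors c1@0 c2@0 c3@0, authorship ....
After op 7 (insert('f')): buffer="fffrhic" (len 7), cursors c1@3 c2@3 c3@3, authorship 123....
After op 8 (move_left): buffer="fffrhic" (len 7), cursors c1@2 c2@2 c3@2, authorship 123....
Authorship (.=original, N=cursor N): 1 2 3 . . . .
Index 4: author = original

Answer: original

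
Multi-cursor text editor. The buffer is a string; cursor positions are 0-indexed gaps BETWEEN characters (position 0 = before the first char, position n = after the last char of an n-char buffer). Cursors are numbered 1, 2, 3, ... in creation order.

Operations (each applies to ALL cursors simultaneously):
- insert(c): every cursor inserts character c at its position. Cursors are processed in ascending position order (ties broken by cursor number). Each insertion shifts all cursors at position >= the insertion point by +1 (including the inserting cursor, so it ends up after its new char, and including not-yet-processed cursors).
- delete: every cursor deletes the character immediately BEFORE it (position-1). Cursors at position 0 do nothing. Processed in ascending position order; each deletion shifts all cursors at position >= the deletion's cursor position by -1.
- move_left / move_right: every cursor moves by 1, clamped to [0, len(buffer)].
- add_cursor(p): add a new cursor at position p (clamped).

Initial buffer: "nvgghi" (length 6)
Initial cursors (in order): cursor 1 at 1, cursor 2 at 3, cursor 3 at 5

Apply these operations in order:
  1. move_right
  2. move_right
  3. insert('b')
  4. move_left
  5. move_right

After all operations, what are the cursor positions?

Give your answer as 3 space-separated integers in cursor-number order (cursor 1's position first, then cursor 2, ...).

After op 1 (move_right): buffer="nvgghi" (len 6), cursors c1@2 c2@4 c3@6, authorship ......
After op 2 (move_right): buffer="nvgghi" (len 6), cursors c1@3 c2@5 c3@6, authorship ......
After op 3 (insert('b')): buffer="nvgbghbib" (len 9), cursors c1@4 c2@7 c3@9, authorship ...1..2.3
After op 4 (move_left): buffer="nvgbghbib" (len 9), cursors c1@3 c2@6 c3@8, authorship ...1..2.3
After op 5 (move_right): buffer="nvgbghbib" (len 9), cursors c1@4 c2@7 c3@9, authorship ...1..2.3

Answer: 4 7 9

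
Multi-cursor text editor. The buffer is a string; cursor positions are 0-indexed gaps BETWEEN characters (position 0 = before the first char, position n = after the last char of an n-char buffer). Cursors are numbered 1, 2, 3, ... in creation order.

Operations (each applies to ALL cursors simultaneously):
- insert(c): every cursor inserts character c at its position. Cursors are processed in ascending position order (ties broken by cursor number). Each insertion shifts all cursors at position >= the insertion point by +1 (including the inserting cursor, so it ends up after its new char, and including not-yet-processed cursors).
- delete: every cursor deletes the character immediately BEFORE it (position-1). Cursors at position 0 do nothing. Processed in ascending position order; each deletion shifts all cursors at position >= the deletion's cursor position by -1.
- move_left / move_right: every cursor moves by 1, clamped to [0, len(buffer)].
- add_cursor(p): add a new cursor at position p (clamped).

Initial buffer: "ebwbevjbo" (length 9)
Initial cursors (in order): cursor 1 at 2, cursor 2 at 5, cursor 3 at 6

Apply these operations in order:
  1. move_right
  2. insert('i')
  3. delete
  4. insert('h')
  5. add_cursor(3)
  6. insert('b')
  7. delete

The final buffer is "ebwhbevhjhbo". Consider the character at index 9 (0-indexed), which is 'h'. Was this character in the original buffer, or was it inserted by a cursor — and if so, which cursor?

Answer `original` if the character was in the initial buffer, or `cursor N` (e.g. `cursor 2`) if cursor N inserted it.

After op 1 (move_right): buffer="ebwbevjbo" (len 9), cursors c1@3 c2@6 c3@7, authorship .........
After op 2 (insert('i')): buffer="ebwibevijibo" (len 12), cursors c1@4 c2@8 c3@10, authorship ...1...2.3..
After op 3 (delete): buffer="ebwbevjbo" (len 9), cursors c1@3 c2@6 c3@7, authorship .........
After op 4 (insert('h')): buffer="ebwhbevhjhbo" (len 12), cursors c1@4 c2@8 c3@10, authorship ...1...2.3..
After op 5 (add_cursor(3)): buffer="ebwhbevhjhbo" (len 12), cursors c4@3 c1@4 c2@8 c3@10, authorship ...1...2.3..
After op 6 (insert('b')): buffer="ebwbhbbevhbjhbbo" (len 16), cursors c4@4 c1@6 c2@11 c3@14, authorship ...411...22.33..
After op 7 (delete): buffer="ebwhbevhjhbo" (len 12), cursors c4@3 c1@4 c2@8 c3@10, authorship ...1...2.3..
Authorship (.=original, N=cursor N): . . . 1 . . . 2 . 3 . .
Index 9: author = 3

Answer: cursor 3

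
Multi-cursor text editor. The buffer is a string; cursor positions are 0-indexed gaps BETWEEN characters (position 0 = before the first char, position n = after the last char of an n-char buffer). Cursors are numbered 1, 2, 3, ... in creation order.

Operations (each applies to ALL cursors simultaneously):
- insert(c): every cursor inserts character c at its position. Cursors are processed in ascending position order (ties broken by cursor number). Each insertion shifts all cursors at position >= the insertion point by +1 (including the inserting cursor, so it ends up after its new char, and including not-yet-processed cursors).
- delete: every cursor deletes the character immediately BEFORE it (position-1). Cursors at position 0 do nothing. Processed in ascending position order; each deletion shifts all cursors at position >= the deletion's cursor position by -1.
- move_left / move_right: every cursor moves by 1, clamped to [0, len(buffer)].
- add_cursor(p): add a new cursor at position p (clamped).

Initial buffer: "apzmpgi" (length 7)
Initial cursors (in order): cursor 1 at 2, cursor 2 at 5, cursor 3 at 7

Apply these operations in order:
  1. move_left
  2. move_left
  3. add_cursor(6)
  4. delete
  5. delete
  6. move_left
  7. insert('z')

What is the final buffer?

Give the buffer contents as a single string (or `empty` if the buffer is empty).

After op 1 (move_left): buffer="apzmpgi" (len 7), cursors c1@1 c2@4 c3@6, authorship .......
After op 2 (move_left): buffer="apzmpgi" (len 7), cursors c1@0 c2@3 c3@5, authorship .......
After op 3 (add_cursor(6)): buffer="apzmpgi" (len 7), cursors c1@0 c2@3 c3@5 c4@6, authorship .......
After op 4 (delete): buffer="apmi" (len 4), cursors c1@0 c2@2 c3@3 c4@3, authorship ....
After op 5 (delete): buffer="i" (len 1), cursors c1@0 c2@0 c3@0 c4@0, authorship .
After op 6 (move_left): buffer="i" (len 1), cursors c1@0 c2@0 c3@0 c4@0, authorship .
After op 7 (insert('z')): buffer="zzzzi" (len 5), cursors c1@4 c2@4 c3@4 c4@4, authorship 1234.

Answer: zzzzi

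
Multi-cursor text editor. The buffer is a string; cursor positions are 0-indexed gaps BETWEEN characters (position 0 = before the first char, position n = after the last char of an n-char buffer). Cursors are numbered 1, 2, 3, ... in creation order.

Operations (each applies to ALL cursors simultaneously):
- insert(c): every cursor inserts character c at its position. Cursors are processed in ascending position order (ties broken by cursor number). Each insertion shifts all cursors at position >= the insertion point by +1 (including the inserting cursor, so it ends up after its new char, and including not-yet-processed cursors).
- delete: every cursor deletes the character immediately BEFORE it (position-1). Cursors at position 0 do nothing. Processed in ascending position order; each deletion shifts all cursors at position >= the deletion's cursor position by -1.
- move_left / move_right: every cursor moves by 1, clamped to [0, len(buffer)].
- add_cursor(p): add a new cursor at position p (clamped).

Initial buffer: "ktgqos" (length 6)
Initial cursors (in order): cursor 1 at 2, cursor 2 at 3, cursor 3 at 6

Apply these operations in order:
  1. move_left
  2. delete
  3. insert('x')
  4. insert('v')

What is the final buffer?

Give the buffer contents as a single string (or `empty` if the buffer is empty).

After op 1 (move_left): buffer="ktgqos" (len 6), cursors c1@1 c2@2 c3@5, authorship ......
After op 2 (delete): buffer="gqs" (len 3), cursors c1@0 c2@0 c3@2, authorship ...
After op 3 (insert('x')): buffer="xxgqxs" (len 6), cursors c1@2 c2@2 c3@5, authorship 12..3.
After op 4 (insert('v')): buffer="xxvvgqxvs" (len 9), cursors c1@4 c2@4 c3@8, authorship 1212..33.

Answer: xxvvgqxvs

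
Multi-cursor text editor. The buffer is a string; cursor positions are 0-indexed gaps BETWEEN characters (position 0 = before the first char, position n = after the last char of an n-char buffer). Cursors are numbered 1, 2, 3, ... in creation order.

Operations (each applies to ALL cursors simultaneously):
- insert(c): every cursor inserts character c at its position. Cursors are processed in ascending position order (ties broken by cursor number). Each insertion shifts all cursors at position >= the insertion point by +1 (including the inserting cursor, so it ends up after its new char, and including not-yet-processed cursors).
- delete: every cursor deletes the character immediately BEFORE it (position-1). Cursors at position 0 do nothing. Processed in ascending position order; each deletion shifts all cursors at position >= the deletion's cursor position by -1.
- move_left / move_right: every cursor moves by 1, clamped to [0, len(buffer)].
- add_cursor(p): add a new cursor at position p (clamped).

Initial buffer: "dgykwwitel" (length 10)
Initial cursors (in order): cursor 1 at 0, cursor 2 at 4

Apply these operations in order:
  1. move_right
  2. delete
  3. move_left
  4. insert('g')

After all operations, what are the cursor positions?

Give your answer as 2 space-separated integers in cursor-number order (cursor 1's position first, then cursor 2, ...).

After op 1 (move_right): buffer="dgykwwitel" (len 10), cursors c1@1 c2@5, authorship ..........
After op 2 (delete): buffer="gykwitel" (len 8), cursors c1@0 c2@3, authorship ........
After op 3 (move_left): buffer="gykwitel" (len 8), cursors c1@0 c2@2, authorship ........
After op 4 (insert('g')): buffer="ggygkwitel" (len 10), cursors c1@1 c2@4, authorship 1..2......

Answer: 1 4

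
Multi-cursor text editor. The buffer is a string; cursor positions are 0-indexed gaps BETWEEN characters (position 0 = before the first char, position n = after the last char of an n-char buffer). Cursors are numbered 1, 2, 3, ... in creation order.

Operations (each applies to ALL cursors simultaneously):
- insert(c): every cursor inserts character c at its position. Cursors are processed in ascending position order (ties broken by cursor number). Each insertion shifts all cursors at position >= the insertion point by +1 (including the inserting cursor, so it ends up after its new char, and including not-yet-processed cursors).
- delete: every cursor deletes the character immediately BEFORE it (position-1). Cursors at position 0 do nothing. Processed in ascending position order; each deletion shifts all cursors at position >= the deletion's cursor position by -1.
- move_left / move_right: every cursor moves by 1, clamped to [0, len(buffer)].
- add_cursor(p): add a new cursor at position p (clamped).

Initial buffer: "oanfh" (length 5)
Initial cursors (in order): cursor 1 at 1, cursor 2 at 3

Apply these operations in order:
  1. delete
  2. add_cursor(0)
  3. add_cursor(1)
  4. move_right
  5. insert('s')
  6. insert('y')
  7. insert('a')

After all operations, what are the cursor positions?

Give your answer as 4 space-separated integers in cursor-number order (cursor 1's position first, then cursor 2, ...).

After op 1 (delete): buffer="afh" (len 3), cursors c1@0 c2@1, authorship ...
After op 2 (add_cursor(0)): buffer="afh" (len 3), cursors c1@0 c3@0 c2@1, authorship ...
After op 3 (add_cursor(1)): buffer="afh" (len 3), cursors c1@0 c3@0 c2@1 c4@1, authorship ...
After op 4 (move_right): buffer="afh" (len 3), cursors c1@1 c3@1 c2@2 c4@2, authorship ...
After op 5 (insert('s')): buffer="assfssh" (len 7), cursors c1@3 c3@3 c2@6 c4@6, authorship .13.24.
After op 6 (insert('y')): buffer="assyyfssyyh" (len 11), cursors c1@5 c3@5 c2@10 c4@10, authorship .1313.2424.
After op 7 (insert('a')): buffer="assyyaafssyyaah" (len 15), cursors c1@7 c3@7 c2@14 c4@14, authorship .131313.242424.

Answer: 7 14 7 14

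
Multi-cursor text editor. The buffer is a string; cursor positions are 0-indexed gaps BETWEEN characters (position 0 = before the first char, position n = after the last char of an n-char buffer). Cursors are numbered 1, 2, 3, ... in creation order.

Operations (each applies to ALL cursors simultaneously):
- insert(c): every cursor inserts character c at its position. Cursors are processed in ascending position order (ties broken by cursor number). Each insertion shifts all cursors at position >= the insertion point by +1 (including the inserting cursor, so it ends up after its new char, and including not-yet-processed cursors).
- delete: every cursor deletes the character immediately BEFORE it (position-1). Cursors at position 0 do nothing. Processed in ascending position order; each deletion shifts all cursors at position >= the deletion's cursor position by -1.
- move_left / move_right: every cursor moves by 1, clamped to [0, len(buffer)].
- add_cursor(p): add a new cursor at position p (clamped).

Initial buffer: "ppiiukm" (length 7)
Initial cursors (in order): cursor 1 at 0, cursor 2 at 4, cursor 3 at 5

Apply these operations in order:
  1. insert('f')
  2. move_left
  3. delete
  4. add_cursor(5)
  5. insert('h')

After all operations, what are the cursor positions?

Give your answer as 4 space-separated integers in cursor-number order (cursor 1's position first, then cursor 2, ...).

Answer: 1 6 9 9

Derivation:
After op 1 (insert('f')): buffer="fppiifufkm" (len 10), cursors c1@1 c2@6 c3@8, authorship 1....2.3..
After op 2 (move_left): buffer="fppiifufkm" (len 10), cursors c1@0 c2@5 c3@7, authorship 1....2.3..
After op 3 (delete): buffer="fppiffkm" (len 8), cursors c1@0 c2@4 c3@5, authorship 1...23..
After op 4 (add_cursor(5)): buffer="fppiffkm" (len 8), cursors c1@0 c2@4 c3@5 c4@5, authorship 1...23..
After op 5 (insert('h')): buffer="hfppihfhhfkm" (len 12), cursors c1@1 c2@6 c3@9 c4@9, authorship 11...22343..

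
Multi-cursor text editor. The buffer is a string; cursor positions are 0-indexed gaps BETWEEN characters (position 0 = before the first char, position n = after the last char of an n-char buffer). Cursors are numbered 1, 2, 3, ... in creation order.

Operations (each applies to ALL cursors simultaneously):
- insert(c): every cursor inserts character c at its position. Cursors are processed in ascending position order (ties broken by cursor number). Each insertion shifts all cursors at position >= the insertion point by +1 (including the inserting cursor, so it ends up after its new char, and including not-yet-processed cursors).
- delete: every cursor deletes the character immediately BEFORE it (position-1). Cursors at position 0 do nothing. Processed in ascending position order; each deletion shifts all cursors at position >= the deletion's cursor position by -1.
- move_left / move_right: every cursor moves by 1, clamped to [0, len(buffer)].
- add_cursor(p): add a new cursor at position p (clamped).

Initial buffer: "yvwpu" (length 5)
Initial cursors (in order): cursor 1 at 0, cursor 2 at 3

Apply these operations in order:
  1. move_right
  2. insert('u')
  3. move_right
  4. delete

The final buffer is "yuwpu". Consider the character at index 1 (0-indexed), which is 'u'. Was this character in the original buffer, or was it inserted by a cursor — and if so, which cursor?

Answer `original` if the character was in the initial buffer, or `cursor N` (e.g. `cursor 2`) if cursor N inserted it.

After op 1 (move_right): buffer="yvwpu" (len 5), cursors c1@1 c2@4, authorship .....
After op 2 (insert('u')): buffer="yuvwpuu" (len 7), cursors c1@2 c2@6, authorship .1...2.
After op 3 (move_right): buffer="yuvwpuu" (len 7), cursors c1@3 c2@7, authorship .1...2.
After op 4 (delete): buffer="yuwpu" (len 5), cursors c1@2 c2@5, authorship .1..2
Authorship (.=original, N=cursor N): . 1 . . 2
Index 1: author = 1

Answer: cursor 1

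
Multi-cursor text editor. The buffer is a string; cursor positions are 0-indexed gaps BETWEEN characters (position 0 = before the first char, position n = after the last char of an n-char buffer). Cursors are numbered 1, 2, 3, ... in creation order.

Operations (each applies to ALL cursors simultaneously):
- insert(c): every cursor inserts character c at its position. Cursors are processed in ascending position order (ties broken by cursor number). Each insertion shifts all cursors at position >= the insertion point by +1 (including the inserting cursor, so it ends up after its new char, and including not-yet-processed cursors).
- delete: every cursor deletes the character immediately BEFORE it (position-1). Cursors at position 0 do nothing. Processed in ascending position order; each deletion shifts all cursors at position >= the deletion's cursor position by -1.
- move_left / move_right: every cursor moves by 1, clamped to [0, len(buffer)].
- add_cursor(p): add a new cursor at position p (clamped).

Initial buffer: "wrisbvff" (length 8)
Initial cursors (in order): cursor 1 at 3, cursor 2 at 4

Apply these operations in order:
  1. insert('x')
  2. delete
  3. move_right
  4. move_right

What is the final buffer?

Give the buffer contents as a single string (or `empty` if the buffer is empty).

Answer: wrisbvff

Derivation:
After op 1 (insert('x')): buffer="wrixsxbvff" (len 10), cursors c1@4 c2@6, authorship ...1.2....
After op 2 (delete): buffer="wrisbvff" (len 8), cursors c1@3 c2@4, authorship ........
After op 3 (move_right): buffer="wrisbvff" (len 8), cursors c1@4 c2@5, authorship ........
After op 4 (move_right): buffer="wrisbvff" (len 8), cursors c1@5 c2@6, authorship ........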